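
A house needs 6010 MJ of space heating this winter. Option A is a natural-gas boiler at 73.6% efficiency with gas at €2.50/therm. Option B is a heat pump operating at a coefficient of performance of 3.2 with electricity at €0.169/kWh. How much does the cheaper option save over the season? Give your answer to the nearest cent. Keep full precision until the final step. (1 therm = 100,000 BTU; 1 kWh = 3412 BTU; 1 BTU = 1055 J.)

Heat load = 6010 MJ = 6,010,000,000 J / 1055 = 5,696,682 BTU
Gas: input = 5,696,682 / 0.736 = 7,740,058 BTU = 77.4 therm → 77.4 × €2.50 = €193.50
Heat pump: 5,696,682 BTU / 3412 = 1,670 kWh heat; / 3.2 = 521.8 kWh in → × €0.169 = €88.18
Difference = |€193.50 − €88.18| = €105.33

€105.33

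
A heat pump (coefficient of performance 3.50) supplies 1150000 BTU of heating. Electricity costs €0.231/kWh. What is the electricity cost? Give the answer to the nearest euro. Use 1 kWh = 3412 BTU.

€22

Heat delivered = 1,150,000 BTU / 3412 = 337 kWh
Electrical input = 337 kWh / 3.50 = 96.3 kWh
Cost = 96.3 × €0.231/kWh = €22.25 ≈ €22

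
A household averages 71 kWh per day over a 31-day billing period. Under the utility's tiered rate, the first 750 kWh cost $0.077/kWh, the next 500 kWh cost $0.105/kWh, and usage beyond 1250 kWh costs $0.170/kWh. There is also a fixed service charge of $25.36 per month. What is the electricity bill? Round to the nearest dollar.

$297

Usage = 71 kWh/day × 31 days = 2201 kWh
First 750 kWh × $0.077 = $57.75
Next 500 kWh × $0.105 = $52.50
Remaining 951 kWh × $0.170 = $161.67
Energy charge = $271.92; + service $25.36 = $297.28 ≈ $297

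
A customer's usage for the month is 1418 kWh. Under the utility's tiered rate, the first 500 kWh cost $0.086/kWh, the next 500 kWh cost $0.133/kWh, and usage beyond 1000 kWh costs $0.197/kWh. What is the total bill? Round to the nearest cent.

First 500 kWh × $0.086 = $43.00
Next 500 kWh × $0.133 = $66.50
Remaining 418 kWh × $0.197 = $82.35
Total = $191.85

$191.85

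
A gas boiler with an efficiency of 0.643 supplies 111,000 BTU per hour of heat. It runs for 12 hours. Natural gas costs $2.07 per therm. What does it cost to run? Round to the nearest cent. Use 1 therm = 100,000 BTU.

Heat delivered = 111,000 BTU/h × 12 h = 1,332,000 BTU
Gas input = 1,332,000 / 0.643 = 2,071,540 BTU
= 2,071,540 / 100,000 = 20.72 therm
Cost = 20.72 × $2.07/therm = $42.88

$42.88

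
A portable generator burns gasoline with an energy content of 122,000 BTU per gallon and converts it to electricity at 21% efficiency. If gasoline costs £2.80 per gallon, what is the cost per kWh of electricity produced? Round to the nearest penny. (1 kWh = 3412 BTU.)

Electrical output per gallon = 122,000 BTU × 0.21 / 3412 BTU/kWh = 7.509 kWh
Cost per kWh = £2.80 / 7.509 kWh = £0.373

£0.37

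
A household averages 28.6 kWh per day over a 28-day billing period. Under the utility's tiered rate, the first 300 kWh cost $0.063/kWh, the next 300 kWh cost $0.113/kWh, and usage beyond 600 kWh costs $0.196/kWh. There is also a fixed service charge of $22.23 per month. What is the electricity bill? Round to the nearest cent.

Usage = 28.6 kWh/day × 28 days = 800.8 kWh
First 300 kWh × $0.063 = $18.90
Next 300 kWh × $0.113 = $33.90
Remaining 200.8 kWh × $0.196 = $39.36
Energy charge = $92.16; + service $22.23 = $114.39

$114.39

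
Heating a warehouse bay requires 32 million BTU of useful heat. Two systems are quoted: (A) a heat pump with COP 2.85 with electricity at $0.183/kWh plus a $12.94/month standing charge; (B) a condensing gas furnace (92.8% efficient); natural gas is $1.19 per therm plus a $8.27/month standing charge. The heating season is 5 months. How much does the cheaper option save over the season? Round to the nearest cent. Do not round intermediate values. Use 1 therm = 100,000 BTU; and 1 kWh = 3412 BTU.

$215.21

Heat load = 32 × 10⁶ BTU = 32,000,000 BTU
Gas: input = 32,000,000 / 0.928 = 34,482,759 BTU = 344.8 therm → 344.8 × $1.19 = $410.34; + 5 × $8.27 standing = $451.69
Heat pump: 32,000,000 BTU / 3412 = 9,379 kWh heat; / 2.85 = 3,291 kWh in → × $0.183 = $602.21; + 5 × $12.94 standing = $666.91
Difference = |$451.69 − $666.91| = $215.21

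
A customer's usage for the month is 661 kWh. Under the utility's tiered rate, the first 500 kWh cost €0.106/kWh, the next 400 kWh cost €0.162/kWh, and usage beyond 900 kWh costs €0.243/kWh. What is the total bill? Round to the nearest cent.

First 500 kWh × €0.106 = €53.00
Next 161 kWh × €0.162 = €26.08
Remaining tier: 0 kWh (not reached)
Total = €79.08

€79.08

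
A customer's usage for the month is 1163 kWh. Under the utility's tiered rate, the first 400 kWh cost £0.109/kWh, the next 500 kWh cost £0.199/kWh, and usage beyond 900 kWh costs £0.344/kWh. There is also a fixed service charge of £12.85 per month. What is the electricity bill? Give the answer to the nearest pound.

£246

First 400 kWh × £0.109 = £43.60
Next 500 kWh × £0.199 = £99.50
Remaining 263 kWh × £0.344 = £90.47
Energy charge = £233.57; + service £12.85 = £246.42 ≈ £246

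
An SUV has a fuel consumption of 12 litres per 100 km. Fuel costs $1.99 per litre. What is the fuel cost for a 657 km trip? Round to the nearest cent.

Fuel = 12 L/100 km × 657 km / 100 = 78.84 L
Cost = 78.84 L × $1.99/L = $156.89

$156.89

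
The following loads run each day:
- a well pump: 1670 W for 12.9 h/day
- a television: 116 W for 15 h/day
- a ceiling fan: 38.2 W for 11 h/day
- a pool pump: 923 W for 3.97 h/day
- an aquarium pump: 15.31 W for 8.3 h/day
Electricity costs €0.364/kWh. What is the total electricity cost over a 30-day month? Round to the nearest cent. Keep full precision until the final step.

€300.24

well pump: 1670 W × 12.9 h × 30 d = 646,290 Wh = 646.3 kWh
television: 116 W × 15 h × 30 d = 52,200 Wh = 52.2 kWh
ceiling fan: 38.2 W × 11 h × 30 d = 12,606 Wh = 12.61 kWh
pool pump: 923 W × 3.97 h × 30 d = 109,929 Wh = 109.9 kWh
aquarium pump: 15.31 W × 8.3 h × 30 d = 3,812 Wh = 3.812 kWh
Total energy = 646.3 + 52.2 + 12.61 + 109.9 + 3.812 = 824.8 kWh
Cost = 824.8 kWh × €0.364 = €300.24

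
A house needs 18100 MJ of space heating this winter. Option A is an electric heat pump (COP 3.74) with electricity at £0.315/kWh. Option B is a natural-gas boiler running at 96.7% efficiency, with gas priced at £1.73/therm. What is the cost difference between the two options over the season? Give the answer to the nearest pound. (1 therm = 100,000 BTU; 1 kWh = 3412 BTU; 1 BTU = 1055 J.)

Heat load = 18100 MJ = 18,100,000,000 J / 1055 = 17,156,398 BTU
Gas: input = 17,156,398 / 0.967 = 17,741,880 BTU = 177.4 therm → 177.4 × £1.73 = £306.93
Heat pump: 17,156,398 BTU / 3412 = 5,028 kWh heat; / 3.74 = 1,344 kWh in → × £0.315 = £423.50
Difference = |£306.93 − £423.50| = £116.57 ≈ £117

£117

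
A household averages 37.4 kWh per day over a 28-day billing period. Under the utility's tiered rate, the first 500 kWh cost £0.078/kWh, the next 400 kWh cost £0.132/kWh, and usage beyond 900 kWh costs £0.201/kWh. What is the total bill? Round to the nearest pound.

£121

Usage = 37.4 kWh/day × 28 days = 1047.2 kWh
First 500 kWh × £0.078 = £39.00
Next 400 kWh × £0.132 = £52.80
Remaining 147.2 kWh × £0.201 = £29.59
Total = £121.39 ≈ £121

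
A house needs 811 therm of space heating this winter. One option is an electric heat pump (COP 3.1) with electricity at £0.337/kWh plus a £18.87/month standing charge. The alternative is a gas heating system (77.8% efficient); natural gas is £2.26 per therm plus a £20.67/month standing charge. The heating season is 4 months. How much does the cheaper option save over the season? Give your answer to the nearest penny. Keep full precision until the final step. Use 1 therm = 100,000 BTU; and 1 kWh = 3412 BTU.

£220.86

Heat load = 811 therm × 100,000 = 81,100,000 BTU
Gas: input = 81,100,000 / 0.778 = 104,241,645 BTU = 1,042 therm → 1,042 × £2.26 = £2,355.86; + 4 × £20.67 standing = £2,438.54
Heat pump: 81,100,000 BTU / 3412 = 23,770 kWh heat; / 3.1 = 7,667 kWh in → × £0.337 = £2,583.93; + 4 × £18.87 standing = £2,659.41
Difference = |£2,438.54 − £2,659.41| = £220.86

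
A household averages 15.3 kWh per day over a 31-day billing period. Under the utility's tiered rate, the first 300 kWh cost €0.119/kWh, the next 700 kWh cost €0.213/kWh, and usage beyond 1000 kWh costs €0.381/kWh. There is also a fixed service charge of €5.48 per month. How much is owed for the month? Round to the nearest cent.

Usage = 15.3 kWh/day × 31 days = 474.3 kWh
First 300 kWh × €0.119 = €35.70
Next 174.3 kWh × €0.213 = €37.13
Remaining tier: 0 kWh (not reached)
Energy charge = €72.83; + service €5.48 = €78.31

€78.31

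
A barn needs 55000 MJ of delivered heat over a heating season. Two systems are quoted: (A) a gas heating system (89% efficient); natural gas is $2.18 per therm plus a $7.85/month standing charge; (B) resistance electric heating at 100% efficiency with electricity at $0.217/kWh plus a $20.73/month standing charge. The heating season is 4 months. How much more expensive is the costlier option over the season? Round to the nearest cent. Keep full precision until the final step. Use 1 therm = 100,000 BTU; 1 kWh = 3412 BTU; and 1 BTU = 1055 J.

$2090.15

Heat load = 55000 MJ = 55,000,000,000 J / 1055 = 52,132,701 BTU
Gas: input = 52,132,701 / 0.89 = 58,576,069 BTU = 585.8 therm → 585.8 × $2.18 = $1,276.96; + 4 × $7.85 standing = $1,308.36
Electric: 52,132,701 BTU / 3412 = 15,280 kWh → × $0.217 = $3,315.59; + 4 × $20.73 standing = $3,398.51
Difference = |$1,308.36 − $3,398.51| = $2,090.15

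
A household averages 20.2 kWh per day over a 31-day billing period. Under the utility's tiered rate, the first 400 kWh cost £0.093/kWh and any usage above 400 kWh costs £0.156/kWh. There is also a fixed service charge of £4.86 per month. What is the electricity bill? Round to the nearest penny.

£77.35

Usage = 20.2 kWh/day × 31 days = 626.2 kWh
First 400 kWh × £0.093 = £37.20
Remaining 226.2 kWh × £0.156 = £35.29
Energy charge = £72.49; + service £4.86 = £77.35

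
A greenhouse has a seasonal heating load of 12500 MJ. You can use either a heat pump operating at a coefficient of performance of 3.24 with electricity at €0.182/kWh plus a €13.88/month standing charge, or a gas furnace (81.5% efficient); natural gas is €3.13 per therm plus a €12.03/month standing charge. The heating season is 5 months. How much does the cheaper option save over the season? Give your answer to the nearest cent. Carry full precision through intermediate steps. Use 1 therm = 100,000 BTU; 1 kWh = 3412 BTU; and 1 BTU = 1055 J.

Heat load = 12500 MJ = 12,500,000,000 J / 1055 = 11,848,341 BTU
Gas: input = 11,848,341 / 0.815 = 14,537,842 BTU = 145.4 therm → 145.4 × €3.13 = €455.03; + 5 × €12.03 standing = €515.18
Heat pump: 11,848,341 BTU / 3412 = 3,473 kWh heat; / 3.24 = 1,072 kWh in → × €0.182 = €195.06; + 5 × €13.88 standing = €264.46
Difference = |€515.18 − €264.46| = €250.72

€250.72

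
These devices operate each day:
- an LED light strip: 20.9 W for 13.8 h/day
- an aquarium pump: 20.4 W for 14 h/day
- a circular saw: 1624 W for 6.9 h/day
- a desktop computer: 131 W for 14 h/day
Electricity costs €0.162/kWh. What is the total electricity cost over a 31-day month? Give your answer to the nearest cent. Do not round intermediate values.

LED light strip: 20.9 W × 13.8 h × 31 d = 8,941 Wh = 8.941 kWh
aquarium pump: 20.4 W × 14 h × 31 d = 8,854 Wh = 8.854 kWh
circular saw: 1624 W × 6.9 h × 31 d = 347,374 Wh = 347.4 kWh
desktop computer: 131 W × 14 h × 31 d = 56,854 Wh = 56.85 kWh
Total energy = 8.941 + 8.854 + 347.4 + 56.85 = 422 kWh
Cost = 422 kWh × €0.162 = €68.37

€68.37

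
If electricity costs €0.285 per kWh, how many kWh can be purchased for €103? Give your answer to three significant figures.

€103 / €0.285 per kWh = 361.4 kWh

361 kWh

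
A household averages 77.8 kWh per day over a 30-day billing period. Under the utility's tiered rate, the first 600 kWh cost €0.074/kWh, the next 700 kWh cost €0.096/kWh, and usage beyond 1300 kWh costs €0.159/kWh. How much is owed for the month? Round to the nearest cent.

€276.01

Usage = 77.8 kWh/day × 30 days = 2334 kWh
First 600 kWh × €0.074 = €44.40
Next 700 kWh × €0.096 = €67.20
Remaining 1034 kWh × €0.159 = €164.41
Total = €276.01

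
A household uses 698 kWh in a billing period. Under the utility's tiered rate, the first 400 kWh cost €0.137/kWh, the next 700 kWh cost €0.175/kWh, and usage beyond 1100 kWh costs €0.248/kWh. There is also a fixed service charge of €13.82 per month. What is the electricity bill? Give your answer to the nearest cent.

First 400 kWh × €0.137 = €54.80
Next 298 kWh × €0.175 = €52.15
Remaining tier: 0 kWh (not reached)
Energy charge = €106.95; + service €13.82 = €120.77

€120.77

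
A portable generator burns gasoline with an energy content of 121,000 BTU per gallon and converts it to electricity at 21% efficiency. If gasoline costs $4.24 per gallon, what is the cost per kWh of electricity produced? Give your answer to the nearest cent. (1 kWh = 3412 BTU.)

$0.57

Electrical output per gallon = 121,000 BTU × 0.21 / 3412 BTU/kWh = 7.447 kWh
Cost per kWh = $4.24 / 7.447 kWh = $0.569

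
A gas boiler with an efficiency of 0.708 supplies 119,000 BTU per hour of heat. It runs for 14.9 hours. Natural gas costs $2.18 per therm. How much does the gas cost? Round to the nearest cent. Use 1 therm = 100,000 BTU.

Heat delivered = 119,000 BTU/h × 14.9 h = 1,773,100 BTU
Gas input = 1,773,100 / 0.708 = 2,504,379 BTU
= 2,504,379 / 100,000 = 25.04 therm
Cost = 25.04 × $2.18/therm = $54.60

$54.60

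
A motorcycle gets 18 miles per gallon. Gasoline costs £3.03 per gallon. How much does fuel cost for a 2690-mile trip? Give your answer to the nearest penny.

Fuel = 2690 mi / 18 mpg = 149.4 gal
Cost = 149.4 gal × £3.03/gal = £452.82

£452.82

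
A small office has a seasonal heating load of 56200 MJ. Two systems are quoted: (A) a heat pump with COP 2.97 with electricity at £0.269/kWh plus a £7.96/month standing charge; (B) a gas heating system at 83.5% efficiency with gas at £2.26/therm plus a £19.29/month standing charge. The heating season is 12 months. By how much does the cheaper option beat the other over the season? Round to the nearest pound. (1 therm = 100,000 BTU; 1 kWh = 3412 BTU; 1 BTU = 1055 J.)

Heat load = 56200 MJ = 56,200,000,000 J / 1055 = 53,270,142 BTU
Gas: input = 53,270,142 / 0.835 = 63,796,577 BTU = 638 therm → 638 × £2.26 = £1,441.80; + 12 × £19.29 standing = £1,673.28
Heat pump: 53,270,142 BTU / 3412 = 15,610 kWh heat; / 2.97 = 5,257 kWh in → × £0.269 = £1,414.07; + 12 × £7.96 standing = £1,509.59
Difference = |£1,673.28 − £1,509.59| = £163.69 ≈ £164

£164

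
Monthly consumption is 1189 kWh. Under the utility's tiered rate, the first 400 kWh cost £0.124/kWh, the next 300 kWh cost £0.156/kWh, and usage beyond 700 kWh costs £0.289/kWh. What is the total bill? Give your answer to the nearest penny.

£237.72

First 400 kWh × £0.124 = £49.60
Next 300 kWh × £0.156 = £46.80
Remaining 489 kWh × £0.289 = £141.32
Total = £237.72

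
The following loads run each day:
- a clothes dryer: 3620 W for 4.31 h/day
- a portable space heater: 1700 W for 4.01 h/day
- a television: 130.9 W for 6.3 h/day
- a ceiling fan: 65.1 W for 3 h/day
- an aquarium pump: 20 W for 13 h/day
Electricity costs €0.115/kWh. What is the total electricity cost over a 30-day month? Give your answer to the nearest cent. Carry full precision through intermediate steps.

clothes dryer: 3620 W × 4.31 h × 30 d = 468,066 Wh = 468.1 kWh
portable space heater: 1700 W × 4.01 h × 30 d = 204,510 Wh = 204.5 kWh
television: 130.9 W × 6.3 h × 30 d = 24,740 Wh = 24.74 kWh
ceiling fan: 65.1 W × 3 h × 30 d = 5,859 Wh = 5.859 kWh
aquarium pump: 20 W × 13 h × 30 d = 7,800 Wh = 7.8 kWh
Total energy = 468.1 + 204.5 + 24.74 + 5.859 + 7.8 = 711 kWh
Cost = 711 kWh × €0.115 = €81.76

€81.76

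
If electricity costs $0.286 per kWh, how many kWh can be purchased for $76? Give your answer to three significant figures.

266 kWh

$76 / $0.286 per kWh = 265.7 kWh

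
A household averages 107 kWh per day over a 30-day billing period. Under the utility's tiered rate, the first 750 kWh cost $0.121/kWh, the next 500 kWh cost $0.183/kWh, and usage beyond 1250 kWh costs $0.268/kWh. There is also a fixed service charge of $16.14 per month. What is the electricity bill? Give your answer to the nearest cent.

$723.67

Usage = 107 kWh/day × 30 days = 3210 kWh
First 750 kWh × $0.121 = $90.75
Next 500 kWh × $0.183 = $91.50
Remaining 1960 kWh × $0.268 = $525.28
Energy charge = $707.53; + service $16.14 = $723.67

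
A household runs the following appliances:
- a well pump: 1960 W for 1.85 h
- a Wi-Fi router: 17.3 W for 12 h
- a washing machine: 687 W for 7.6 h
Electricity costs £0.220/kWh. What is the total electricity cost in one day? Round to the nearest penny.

well pump: 1960 W × 1.85 h = 3,626 Wh = 3.626 kWh
Wi-Fi router: 17.3 W × 12 h = 208 Wh = 0.2076 kWh
washing machine: 687 W × 7.6 h = 5,221 Wh = 5.221 kWh
Total energy = 3.626 + 0.2076 + 5.221 = 9.055 kWh
Cost = 9.055 kWh × £0.220 = £1.99

£1.99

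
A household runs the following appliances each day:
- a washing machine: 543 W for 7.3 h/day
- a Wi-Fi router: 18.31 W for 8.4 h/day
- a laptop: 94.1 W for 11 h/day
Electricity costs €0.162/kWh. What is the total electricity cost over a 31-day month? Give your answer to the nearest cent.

€25.88

washing machine: 543 W × 7.3 h × 31 d = 122,881 Wh = 122.9 kWh
Wi-Fi router: 18.31 W × 8.4 h × 31 d = 4,768 Wh = 4.768 kWh
laptop: 94.1 W × 11 h × 31 d = 32,088 Wh = 32.09 kWh
Total energy = 122.9 + 4.768 + 32.09 = 159.7 kWh
Cost = 159.7 kWh × €0.162 = €25.88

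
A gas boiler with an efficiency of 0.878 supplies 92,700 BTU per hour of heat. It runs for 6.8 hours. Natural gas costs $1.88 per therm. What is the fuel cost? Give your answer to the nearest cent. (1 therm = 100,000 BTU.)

$13.50

Heat delivered = 92,700 BTU/h × 6.8 h = 630,360 BTU
Gas input = 630,360 / 0.878 = 717,950 BTU
= 717,950 / 100,000 = 7.179 therm
Cost = 7.179 × $1.88/therm = $13.50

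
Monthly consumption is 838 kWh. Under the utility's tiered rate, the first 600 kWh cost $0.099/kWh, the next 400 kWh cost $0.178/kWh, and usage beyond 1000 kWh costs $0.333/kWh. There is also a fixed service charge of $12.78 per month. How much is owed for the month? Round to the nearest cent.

First 600 kWh × $0.099 = $59.40
Next 238 kWh × $0.178 = $42.36
Remaining tier: 0 kWh (not reached)
Energy charge = $101.76; + service $12.78 = $114.54

$114.54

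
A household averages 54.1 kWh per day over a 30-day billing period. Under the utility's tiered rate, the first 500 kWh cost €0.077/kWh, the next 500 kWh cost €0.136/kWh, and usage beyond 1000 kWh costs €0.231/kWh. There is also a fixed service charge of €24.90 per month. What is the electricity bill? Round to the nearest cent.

€275.31

Usage = 54.1 kWh/day × 30 days = 1623 kWh
First 500 kWh × €0.077 = €38.50
Next 500 kWh × €0.136 = €68.00
Remaining 623 kWh × €0.231 = €143.91
Energy charge = €250.41; + service €24.90 = €275.31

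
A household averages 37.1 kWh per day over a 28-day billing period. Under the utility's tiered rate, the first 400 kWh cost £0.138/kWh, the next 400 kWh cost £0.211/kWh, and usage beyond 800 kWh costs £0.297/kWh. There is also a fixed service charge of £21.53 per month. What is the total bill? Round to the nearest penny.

Usage = 37.1 kWh/day × 28 days = 1038.8 kWh
First 400 kWh × £0.138 = £55.20
Next 400 kWh × £0.211 = £84.40
Remaining 238.8 kWh × £0.297 = £70.92
Energy charge = £210.52; + service £21.53 = £232.05

£232.05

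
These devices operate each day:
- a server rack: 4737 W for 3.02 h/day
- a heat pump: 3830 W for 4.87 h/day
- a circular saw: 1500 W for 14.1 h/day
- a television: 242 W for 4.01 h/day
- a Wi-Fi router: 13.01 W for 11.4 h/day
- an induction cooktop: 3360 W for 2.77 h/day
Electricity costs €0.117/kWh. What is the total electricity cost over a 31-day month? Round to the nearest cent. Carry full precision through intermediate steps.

server rack: 4737 W × 3.02 h × 31 d = 443,478 Wh = 443.5 kWh
heat pump: 3830 W × 4.87 h × 31 d = 578,215 Wh = 578.2 kWh
circular saw: 1500 W × 14.1 h × 31 d = 655,650 Wh = 655.6 kWh
television: 242 W × 4.01 h × 31 d = 30,083 Wh = 30.08 kWh
Wi-Fi router: 13.01 W × 11.4 h × 31 d = 4,598 Wh = 4.598 kWh
induction cooktop: 3360 W × 2.77 h × 31 d = 288,523 Wh = 288.5 kWh
Total energy = 443.5 + 578.2 + 655.6 + 30.08 + 4.598 + 288.5 = 2,001 kWh
Cost = 2,001 kWh × €0.117 = €234.06

€234.06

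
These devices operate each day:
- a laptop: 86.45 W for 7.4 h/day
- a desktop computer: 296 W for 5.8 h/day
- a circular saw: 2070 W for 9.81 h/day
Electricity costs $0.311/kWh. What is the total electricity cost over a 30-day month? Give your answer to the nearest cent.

$211.45

laptop: 86.45 W × 7.4 h × 30 d = 19,192 Wh = 19.19 kWh
desktop computer: 296 W × 5.8 h × 30 d = 51,504 Wh = 51.5 kWh
circular saw: 2070 W × 9.81 h × 30 d = 609,201 Wh = 609.2 kWh
Total energy = 19.19 + 51.5 + 609.2 = 679.9 kWh
Cost = 679.9 kWh × $0.311 = $211.45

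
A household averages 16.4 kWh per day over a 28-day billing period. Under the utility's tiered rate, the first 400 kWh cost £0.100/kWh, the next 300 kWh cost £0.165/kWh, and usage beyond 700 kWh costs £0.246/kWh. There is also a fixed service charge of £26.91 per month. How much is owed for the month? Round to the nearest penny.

Usage = 16.4 kWh/day × 28 days = 459.2 kWh
First 400 kWh × £0.100 = £40.00
Next 59.2 kWh × £0.165 = £9.77
Remaining tier: 0 kWh (not reached)
Energy charge = £49.77; + service £26.91 = £76.68

£76.68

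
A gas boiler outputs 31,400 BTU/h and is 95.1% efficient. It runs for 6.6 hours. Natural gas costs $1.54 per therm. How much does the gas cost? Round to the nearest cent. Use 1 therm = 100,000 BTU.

Heat delivered = 31,400 BTU/h × 6.6 h = 207,240 BTU
Gas input = 207,240 / 0.951 = 217,918 BTU
= 217,918 / 100,000 = 2.179 therm
Cost = 2.179 × $1.54/therm = $3.36

$3.36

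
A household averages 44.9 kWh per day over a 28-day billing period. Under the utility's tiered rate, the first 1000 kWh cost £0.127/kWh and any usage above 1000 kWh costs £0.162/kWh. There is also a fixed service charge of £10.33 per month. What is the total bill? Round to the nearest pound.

Usage = 44.9 kWh/day × 28 days = 1257.2 kWh
First 1000 kWh × £0.127 = £127.00
Remaining 257.2 kWh × £0.162 = £41.67
Energy charge = £168.67; + service £10.33 = £179.00

£179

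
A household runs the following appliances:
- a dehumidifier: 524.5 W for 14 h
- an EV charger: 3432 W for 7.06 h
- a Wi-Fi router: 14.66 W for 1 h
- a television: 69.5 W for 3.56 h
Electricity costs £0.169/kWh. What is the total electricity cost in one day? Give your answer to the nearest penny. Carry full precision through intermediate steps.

dehumidifier: 524.5 W × 14 h = 7,343 Wh = 7.343 kWh
EV charger: 3432 W × 7.06 h = 24,230 Wh = 24.23 kWh
Wi-Fi router: 14.66 W × 1 h = 15 Wh = 0.01466 kWh
television: 69.5 W × 3.56 h = 247 Wh = 0.2474 kWh
Total energy = 7.343 + 24.23 + 0.01466 + 0.2474 = 31.84 kWh
Cost = 31.84 kWh × £0.169 = £5.38

£5.38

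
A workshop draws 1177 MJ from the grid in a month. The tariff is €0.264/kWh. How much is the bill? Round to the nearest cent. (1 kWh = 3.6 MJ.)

1177 MJ × (0.27778 kWh/MJ) = 326.9 kWh
Cost = 326.9 kWh × €0.264/kWh = €86.31

€86.31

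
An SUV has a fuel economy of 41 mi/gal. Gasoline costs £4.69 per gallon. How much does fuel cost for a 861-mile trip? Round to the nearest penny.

Fuel = 861 mi / 41 mpg = 21 gal
Cost = 21 gal × £4.69/gal = £98.49

£98.49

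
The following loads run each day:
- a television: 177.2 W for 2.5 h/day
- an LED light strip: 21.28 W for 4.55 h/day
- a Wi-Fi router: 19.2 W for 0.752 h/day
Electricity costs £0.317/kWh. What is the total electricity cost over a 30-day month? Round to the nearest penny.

television: 177.2 W × 2.5 h × 30 d = 13,290 Wh = 13.29 kWh
LED light strip: 21.28 W × 4.55 h × 30 d = 2,905 Wh = 2.905 kWh
Wi-Fi router: 19.2 W × 0.752 h × 30 d = 433 Wh = 0.4332 kWh
Total energy = 13.29 + 2.905 + 0.4332 = 16.63 kWh
Cost = 16.63 kWh × £0.317 = £5.27

£5.27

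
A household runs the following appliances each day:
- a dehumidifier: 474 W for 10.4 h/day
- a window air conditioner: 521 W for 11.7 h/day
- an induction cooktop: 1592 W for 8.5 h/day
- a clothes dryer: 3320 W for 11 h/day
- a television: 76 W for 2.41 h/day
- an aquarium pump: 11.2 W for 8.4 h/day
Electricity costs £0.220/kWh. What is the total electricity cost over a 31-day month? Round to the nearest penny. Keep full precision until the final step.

dehumidifier: 474 W × 10.4 h × 31 d = 152,818 Wh = 152.8 kWh
window air conditioner: 521 W × 11.7 h × 31 d = 188,967 Wh = 189 kWh
induction cooktop: 1592 W × 8.5 h × 31 d = 419,492 Wh = 419.5 kWh
clothes dryer: 3320 W × 11 h × 31 d = 1,132,120 Wh = 1,132 kWh
television: 76 W × 2.41 h × 31 d = 5,678 Wh = 5.678 kWh
aquarium pump: 11.2 W × 8.4 h × 31 d = 2,916 Wh = 2.916 kWh
Total energy = 152.8 + 189 + 419.5 + 1,132 + 5.678 + 2.916 = 1,902 kWh
Cost = 1,902 kWh × £0.220 = £418.44

£418.44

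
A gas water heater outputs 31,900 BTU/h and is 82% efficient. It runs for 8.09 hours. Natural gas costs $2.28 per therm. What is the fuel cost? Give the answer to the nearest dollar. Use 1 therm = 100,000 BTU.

$7

Heat delivered = 31,900 BTU/h × 8.09 h = 258,071 BTU
Gas input = 258,071 / 0.82 = 314,721 BTU
= 314,721 / 100,000 = 3.147 therm
Cost = 3.147 × $2.28/therm = $7.18 ≈ $7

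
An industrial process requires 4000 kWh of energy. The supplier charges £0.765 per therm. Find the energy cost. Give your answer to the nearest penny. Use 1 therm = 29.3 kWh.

£104.44

4000 kWh × (0.03413 therm/kWh) = 136.5 therm
Cost = 136.5 therm × £0.765/therm = £104.44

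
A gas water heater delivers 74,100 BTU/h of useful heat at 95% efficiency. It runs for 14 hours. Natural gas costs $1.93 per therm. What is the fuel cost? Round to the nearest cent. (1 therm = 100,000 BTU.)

Heat delivered = 74,100 BTU/h × 14 h = 1,037,400 BTU
Gas input = 1,037,400 / 0.95 = 1,092,000 BTU
= 1,092,000 / 100,000 = 10.92 therm
Cost = 10.92 × $1.93/therm = $21.08

$21.08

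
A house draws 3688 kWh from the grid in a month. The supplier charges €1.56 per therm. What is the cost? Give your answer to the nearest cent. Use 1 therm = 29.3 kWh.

3688 kWh × (0.03413 therm/kWh) = 125.9 therm
Cost = 125.9 therm × €1.56/therm = €196.36

€196.36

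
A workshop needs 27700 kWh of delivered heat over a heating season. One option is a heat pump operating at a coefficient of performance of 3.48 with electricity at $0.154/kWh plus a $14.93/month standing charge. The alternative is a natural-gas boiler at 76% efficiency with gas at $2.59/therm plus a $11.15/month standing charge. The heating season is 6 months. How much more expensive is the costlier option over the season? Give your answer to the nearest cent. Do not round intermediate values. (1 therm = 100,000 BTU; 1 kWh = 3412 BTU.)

Heat load = 27700 kWh × 3412 = 94,512,400 BTU
Gas: input = 94,512,400 / 0.76 = 124,358,421 BTU = 1,244 therm → 1,244 × $2.59 = $3,220.88; + 6 × $11.15 standing = $3,287.78
Heat pump: 94,512,400 BTU / 3412 = 27,700 kWh heat; / 3.48 = 7,960 kWh in → × $0.154 = $1,225.80; + 6 × $14.93 standing = $1,315.38
Difference = |$3,287.78 − $1,315.38| = $1,972.40

$1972.40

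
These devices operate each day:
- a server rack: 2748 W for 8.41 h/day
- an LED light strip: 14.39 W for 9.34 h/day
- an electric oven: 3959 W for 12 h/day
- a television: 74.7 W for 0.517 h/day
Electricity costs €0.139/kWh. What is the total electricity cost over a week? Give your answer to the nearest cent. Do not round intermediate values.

€68.88

server rack: 2748 W × 8.41 h × 7 d = 161,775 Wh = 161.8 kWh
LED light strip: 14.39 W × 9.34 h × 7 d = 941 Wh = 0.9408 kWh
electric oven: 3959 W × 12 h × 7 d = 332,556 Wh = 332.6 kWh
television: 74.7 W × 0.517 h × 7 d = 270 Wh = 0.2703 kWh
Total energy = 161.8 + 0.9408 + 332.6 + 0.2703 = 495.5 kWh
Cost = 495.5 kWh × €0.139 = €68.88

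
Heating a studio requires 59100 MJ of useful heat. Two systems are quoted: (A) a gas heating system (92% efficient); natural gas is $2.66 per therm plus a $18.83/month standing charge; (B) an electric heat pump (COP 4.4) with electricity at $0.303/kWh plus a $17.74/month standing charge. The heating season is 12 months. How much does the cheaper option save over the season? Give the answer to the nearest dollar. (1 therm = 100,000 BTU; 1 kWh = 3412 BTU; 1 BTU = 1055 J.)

Heat load = 59100 MJ = 59,100,000,000 J / 1055 = 56,018,957 BTU
Gas: input = 56,018,957 / 0.92 = 60,890,171 BTU = 608.9 therm → 608.9 × $2.66 = $1,619.68; + 12 × $18.83 standing = $1,845.64
Heat pump: 56,018,957 BTU / 3412 = 16,420 kWh heat; / 4.4 = 3,731 kWh in → × $0.303 = $1,130.62; + 12 × $17.74 standing = $1,343.50
Difference = |$1,845.64 − $1,343.50| = $502.14 ≈ $502

$502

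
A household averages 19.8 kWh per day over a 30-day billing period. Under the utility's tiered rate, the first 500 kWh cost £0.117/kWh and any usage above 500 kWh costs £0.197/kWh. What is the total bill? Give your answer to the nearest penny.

Usage = 19.8 kWh/day × 30 days = 594 kWh
First 500 kWh × £0.117 = £58.50
Remaining 94 kWh × £0.197 = £18.52
Total = £77.02

£77.02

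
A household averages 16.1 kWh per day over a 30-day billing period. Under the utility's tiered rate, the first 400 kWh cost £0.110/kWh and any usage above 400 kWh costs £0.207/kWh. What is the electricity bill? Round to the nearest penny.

Usage = 16.1 kWh/day × 30 days = 483 kWh
First 400 kWh × £0.110 = £44.00
Remaining 83 kWh × £0.207 = £17.18
Total = £61.18

£61.18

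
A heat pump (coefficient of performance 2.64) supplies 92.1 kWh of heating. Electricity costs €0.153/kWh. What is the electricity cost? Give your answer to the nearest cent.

€5.34

Electrical input = 92.1 kWh / 2.64 = 34.89 kWh
Cost = 34.89 × €0.153/kWh = €5.34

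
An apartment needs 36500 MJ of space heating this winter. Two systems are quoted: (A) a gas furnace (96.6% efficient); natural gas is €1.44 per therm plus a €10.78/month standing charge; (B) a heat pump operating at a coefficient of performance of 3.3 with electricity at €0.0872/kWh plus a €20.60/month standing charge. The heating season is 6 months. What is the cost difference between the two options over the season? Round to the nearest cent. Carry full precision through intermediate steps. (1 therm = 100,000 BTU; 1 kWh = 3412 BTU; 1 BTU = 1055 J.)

Heat load = 36500 MJ = 36,500,000,000 J / 1055 = 34,597,156 BTU
Gas: input = 34,597,156 / 0.966 = 35,814,862 BTU = 358.1 therm → 358.1 × €1.44 = €515.73; + 6 × €10.78 standing = €580.41
Heat pump: 34,597,156 BTU / 3412 = 10,140 kWh heat; / 3.3 = 3,073 kWh in → × €0.0872 = €267.94; + 6 × €20.60 standing = €391.54
Difference = |€580.41 − €391.54| = €188.88

€188.88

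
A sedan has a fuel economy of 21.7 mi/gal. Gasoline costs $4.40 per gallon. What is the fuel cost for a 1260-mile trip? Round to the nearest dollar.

$255

Fuel = 1260 mi / 21.7 mpg = 58.06 gal
Cost = 58.06 gal × $4.40/gal = $255.48 ≈ $255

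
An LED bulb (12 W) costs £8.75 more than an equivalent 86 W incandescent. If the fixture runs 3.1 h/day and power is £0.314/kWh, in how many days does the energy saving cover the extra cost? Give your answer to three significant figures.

Power saved = 86 − 12 = 74 W
Daily energy saved = 74 W × 3.1 h = 229.4 Wh = 0.2294 kWh
Daily savings = 0.2294 × £0.314 = £0.0720
Payback = £8.75 / £0.0720 per day = 121.5 days

121 days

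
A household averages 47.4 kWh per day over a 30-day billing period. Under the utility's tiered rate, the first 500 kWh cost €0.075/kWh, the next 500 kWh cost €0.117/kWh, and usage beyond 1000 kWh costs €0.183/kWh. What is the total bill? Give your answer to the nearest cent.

Usage = 47.4 kWh/day × 30 days = 1422 kWh
First 500 kWh × €0.075 = €37.50
Next 500 kWh × €0.117 = €58.50
Remaining 422 kWh × €0.183 = €77.23
Total = €173.23

€173.23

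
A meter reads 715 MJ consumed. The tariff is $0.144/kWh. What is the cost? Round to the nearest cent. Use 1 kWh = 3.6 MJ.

$28.60

715 MJ × (0.27778 kWh/MJ) = 198.6 kWh
Cost = 198.6 kWh × $0.144/kWh = $28.60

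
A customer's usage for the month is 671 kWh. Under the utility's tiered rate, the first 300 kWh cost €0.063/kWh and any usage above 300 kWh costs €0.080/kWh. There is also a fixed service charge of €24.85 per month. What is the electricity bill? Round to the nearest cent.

First 300 kWh × €0.063 = €18.90
Remaining 371 kWh × €0.080 = €29.68
Energy charge = €48.58; + service €24.85 = €73.43

€73.43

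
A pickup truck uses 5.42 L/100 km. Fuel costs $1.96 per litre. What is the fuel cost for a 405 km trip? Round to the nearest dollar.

Fuel = 5.42 L/100 km × 405 km / 100 = 21.95 L
Cost = 21.95 L × $1.96/L = $43.02 ≈ $43

$43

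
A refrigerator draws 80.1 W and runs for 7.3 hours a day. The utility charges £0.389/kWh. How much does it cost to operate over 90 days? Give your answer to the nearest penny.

£20.47

Energy = 80.1 W × 7.3 h/day × 90 days = 52,626 Wh = 52.63 kWh
Cost = 52.63 kWh × £0.389/kWh = £20.47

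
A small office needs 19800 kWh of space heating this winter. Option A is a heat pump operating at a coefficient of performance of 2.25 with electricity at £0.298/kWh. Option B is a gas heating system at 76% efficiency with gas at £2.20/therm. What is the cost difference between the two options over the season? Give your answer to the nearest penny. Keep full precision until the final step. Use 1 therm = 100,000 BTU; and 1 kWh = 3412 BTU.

Heat load = 19800 kWh × 3412 = 67,557,600 BTU
Gas: input = 67,557,600 / 0.76 = 88,891,579 BTU = 888.9 therm → 888.9 × £2.20 = £1,955.61
Heat pump: 67,557,600 BTU / 3412 = 19,800 kWh heat; / 2.25 = 8,800 kWh in → × £0.298 = £2,622.40
Difference = |£1,955.61 − £2,622.40| = £666.79

£666.79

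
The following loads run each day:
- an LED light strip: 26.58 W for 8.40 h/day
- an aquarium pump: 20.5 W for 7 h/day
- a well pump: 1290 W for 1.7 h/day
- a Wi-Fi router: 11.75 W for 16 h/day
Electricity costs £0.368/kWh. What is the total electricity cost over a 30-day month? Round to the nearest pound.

£30

LED light strip: 26.58 W × 8.40 h × 30 d = 6,698 Wh = 6.698 kWh
aquarium pump: 20.5 W × 7 h × 30 d = 4,305 Wh = 4.305 kWh
well pump: 1290 W × 1.7 h × 30 d = 65,790 Wh = 65.79 kWh
Wi-Fi router: 11.75 W × 16 h × 30 d = 5,640 Wh = 5.64 kWh
Total energy = 6.698 + 4.305 + 65.79 + 5.64 = 82.43 kWh
Cost = 82.43 kWh × £0.368 = £30.34 ≈ £30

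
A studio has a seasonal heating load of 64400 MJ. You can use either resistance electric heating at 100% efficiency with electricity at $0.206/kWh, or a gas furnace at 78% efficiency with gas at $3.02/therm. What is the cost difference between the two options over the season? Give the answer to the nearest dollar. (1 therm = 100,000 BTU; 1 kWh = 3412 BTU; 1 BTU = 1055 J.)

$1322

Heat load = 64400 MJ = 64,400,000,000 J / 1055 = 61,042,654 BTU
Gas: input = 61,042,654 / 0.78 = 78,259,813 BTU = 782.6 therm → 782.6 × $3.02 = $2,363.45
Electric: 61,042,654 BTU / 3412 = 17,890 kWh → × $0.206 = $3,685.46
Difference = |$2,363.45 − $3,685.46| = $1,322.01 ≈ $1322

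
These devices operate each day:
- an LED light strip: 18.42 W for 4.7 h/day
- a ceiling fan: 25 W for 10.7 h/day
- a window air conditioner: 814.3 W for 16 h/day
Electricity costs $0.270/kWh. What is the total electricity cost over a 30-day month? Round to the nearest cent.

$108.40

LED light strip: 18.42 W × 4.7 h × 30 d = 2,597 Wh = 2.597 kWh
ceiling fan: 25 W × 10.7 h × 30 d = 8,025 Wh = 8.025 kWh
window air conditioner: 814.3 W × 16 h × 30 d = 390,864 Wh = 390.9 kWh
Total energy = 2.597 + 8.025 + 390.9 = 401.5 kWh
Cost = 401.5 kWh × $0.270 = $108.40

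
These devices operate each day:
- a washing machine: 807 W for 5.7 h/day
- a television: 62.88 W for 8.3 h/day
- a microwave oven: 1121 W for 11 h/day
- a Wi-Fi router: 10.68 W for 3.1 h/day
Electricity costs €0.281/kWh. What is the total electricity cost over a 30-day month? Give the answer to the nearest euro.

washing machine: 807 W × 5.7 h × 30 d = 137,997 Wh = 138 kWh
television: 62.88 W × 8.3 h × 30 d = 15,657 Wh = 15.66 kWh
microwave oven: 1121 W × 11 h × 30 d = 369,930 Wh = 369.9 kWh
Wi-Fi router: 10.68 W × 3.1 h × 30 d = 993 Wh = 0.9932 kWh
Total energy = 138 + 15.66 + 369.9 + 0.9932 = 524.6 kWh
Cost = 524.6 kWh × €0.281 = €147.41 ≈ €147

€147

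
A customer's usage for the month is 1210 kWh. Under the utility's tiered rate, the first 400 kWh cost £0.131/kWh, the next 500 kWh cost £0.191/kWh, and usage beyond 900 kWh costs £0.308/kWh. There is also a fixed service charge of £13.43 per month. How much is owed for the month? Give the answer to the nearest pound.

£257

First 400 kWh × £0.131 = £52.40
Next 500 kWh × £0.191 = £95.50
Remaining 310 kWh × £0.308 = £95.48
Energy charge = £243.38; + service £13.43 = £256.81 ≈ £257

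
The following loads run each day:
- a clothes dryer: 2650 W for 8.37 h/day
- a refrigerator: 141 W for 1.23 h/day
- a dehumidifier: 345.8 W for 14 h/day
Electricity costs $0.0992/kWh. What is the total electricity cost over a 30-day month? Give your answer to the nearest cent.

clothes dryer: 2650 W × 8.37 h × 30 d = 665,415 Wh = 665.4 kWh
refrigerator: 141 W × 1.23 h × 30 d = 5,203 Wh = 5.203 kWh
dehumidifier: 345.8 W × 14 h × 30 d = 145,236 Wh = 145.2 kWh
Total energy = 665.4 + 5.203 + 145.2 = 815.9 kWh
Cost = 815.9 kWh × $0.0992 = $80.93

$80.93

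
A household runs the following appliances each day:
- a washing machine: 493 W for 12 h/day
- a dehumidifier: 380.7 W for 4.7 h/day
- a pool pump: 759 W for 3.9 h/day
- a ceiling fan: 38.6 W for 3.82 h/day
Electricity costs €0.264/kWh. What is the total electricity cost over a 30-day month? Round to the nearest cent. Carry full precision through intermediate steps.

washing machine: 493 W × 12 h × 30 d = 177,480 Wh = 177.5 kWh
dehumidifier: 380.7 W × 4.7 h × 30 d = 53,679 Wh = 53.68 kWh
pool pump: 759 W × 3.9 h × 30 d = 88,803 Wh = 88.8 kWh
ceiling fan: 38.6 W × 3.82 h × 30 d = 4,424 Wh = 4.424 kWh
Total energy = 177.5 + 53.68 + 88.8 + 4.424 = 324.4 kWh
Cost = 324.4 kWh × €0.264 = €85.64

€85.64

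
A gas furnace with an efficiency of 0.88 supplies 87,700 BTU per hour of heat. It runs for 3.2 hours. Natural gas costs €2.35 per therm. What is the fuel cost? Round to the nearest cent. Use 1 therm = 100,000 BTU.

€7.49

Heat delivered = 87,700 BTU/h × 3.2 h = 280,640 BTU
Gas input = 280,640 / 0.88 = 318,909 BTU
= 318,909 / 100,000 = 3.189 therm
Cost = 3.189 × €2.35/therm = €7.49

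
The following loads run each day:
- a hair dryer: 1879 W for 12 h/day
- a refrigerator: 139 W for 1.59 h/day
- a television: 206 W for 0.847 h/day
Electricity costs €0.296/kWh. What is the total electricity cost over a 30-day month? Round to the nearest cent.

€203.74

hair dryer: 1879 W × 12 h × 30 d = 676,440 Wh = 676.4 kWh
refrigerator: 139 W × 1.59 h × 30 d = 6,630 Wh = 6.63 kWh
television: 206 W × 0.847 h × 30 d = 5,234 Wh = 5.234 kWh
Total energy = 676.4 + 6.63 + 5.234 = 688.3 kWh
Cost = 688.3 kWh × €0.296 = €203.74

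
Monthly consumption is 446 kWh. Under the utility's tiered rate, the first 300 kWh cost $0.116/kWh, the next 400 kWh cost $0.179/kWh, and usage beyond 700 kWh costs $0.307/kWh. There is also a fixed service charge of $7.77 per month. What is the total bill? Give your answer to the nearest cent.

First 300 kWh × $0.116 = $34.80
Next 146 kWh × $0.179 = $26.13
Remaining tier: 0 kWh (not reached)
Energy charge = $60.93; + service $7.77 = $68.70

$68.70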